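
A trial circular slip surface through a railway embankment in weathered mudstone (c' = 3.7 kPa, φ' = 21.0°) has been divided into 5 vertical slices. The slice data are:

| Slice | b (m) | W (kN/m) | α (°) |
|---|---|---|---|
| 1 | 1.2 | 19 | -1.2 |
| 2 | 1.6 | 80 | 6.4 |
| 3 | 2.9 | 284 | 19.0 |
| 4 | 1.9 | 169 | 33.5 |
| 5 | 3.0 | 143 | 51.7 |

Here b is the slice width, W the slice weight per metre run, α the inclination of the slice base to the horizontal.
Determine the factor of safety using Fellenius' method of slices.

FS = 0.90

Ordinary method of slices: FS = Σ[c'·Δl_i + (W_i cosα_i)·tanφ'] / Σ W_i sinα_i, with Δl_i = b_i / cosα_i.
Slice 1: Δl = 1.2/cos(-1.2°) = 1.200 m; N'_1 = 19·cos(-1.2°) = 19.0; c'Δl = 4.44; W sinα = -0.4
Slice 2: Δl = 1.6/cos6.4° = 1.610 m; N'_2 = 80·cos6.4° = 79.5; c'Δl = 5.96; W sinα = 8.9
Slice 3: Δl = 2.9/cos19.0° = 3.067 m; N'_3 = 284·cos19.0° = 268.5; c'Δl = 11.35; W sinα = 92.5
Slice 4: Δl = 1.9/cos33.5° = 2.278 m; N'_4 = 169·cos33.5° = 140.9; c'Δl = 8.43; W sinα = 93.3
Slice 5: Δl = 3.0/cos51.7° = 4.840 m; N'_5 = 143·cos51.7° = 88.6; c'Δl = 17.91; W sinα = 112.2
Σc'Δl = 48.1 kN/m; ΣN' = 596.6 kN/m; ΣW sinα = 306.5 kN/m
Resisting = 48.1 + 596.6·tan21.0° = 48.1 + 229.0 = 277.1 kN/m
FS = 277.1 / 306.5 = 0.904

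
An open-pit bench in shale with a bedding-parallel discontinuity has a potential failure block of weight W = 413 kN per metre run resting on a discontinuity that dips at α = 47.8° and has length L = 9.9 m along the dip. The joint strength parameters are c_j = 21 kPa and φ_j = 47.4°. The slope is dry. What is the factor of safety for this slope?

FS = 1.67

Resolving the block weight along and normal to the plane and applying the Mohr–Coulomb strength on the joint:
N' = W cosα = 413·cos47.8° = 277.4 kN/m
Driving force T = W sinα = 413·sin47.8° = 306.0 kN/m
Resisting force R = c_j·L + N'·tanφ_j = 21·9.9 + 277.4·tan47.4° = 207.9 + 301.7 = 509.6 kN/m
FS = R / T = 509.6 / 306.0 = 1.666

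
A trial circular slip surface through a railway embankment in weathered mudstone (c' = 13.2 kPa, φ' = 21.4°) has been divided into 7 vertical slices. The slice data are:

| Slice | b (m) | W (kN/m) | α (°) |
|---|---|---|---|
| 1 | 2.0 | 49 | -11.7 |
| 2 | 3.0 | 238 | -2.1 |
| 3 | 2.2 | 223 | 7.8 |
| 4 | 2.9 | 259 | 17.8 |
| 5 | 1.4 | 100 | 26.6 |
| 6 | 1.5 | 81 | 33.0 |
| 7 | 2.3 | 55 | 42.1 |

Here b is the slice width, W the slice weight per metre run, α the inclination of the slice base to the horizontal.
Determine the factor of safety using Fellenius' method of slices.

FS = 2.74

Ordinary method of slices: FS = Σ[c'·Δl_i + (W_i cosα_i)·tanφ'] / Σ W_i sinα_i, with Δl_i = b_i / cosα_i.
Slice 1: Δl = 2.0/cos(-11.7°) = 2.042 m; N'_1 = 49·cos(-11.7°) = 48.0; c'Δl = 26.96; W sinα = -9.9
Slice 2: Δl = 3.0/cos(-2.1°) = 3.002 m; N'_2 = 238·cos(-2.1°) = 237.8; c'Δl = 39.63; W sinα = -8.7
Slice 3: Δl = 2.2/cos7.8° = 2.221 m; N'_3 = 223·cos7.8° = 220.9; c'Δl = 29.31; W sinα = 30.3
Slice 4: Δl = 2.9/cos17.8° = 3.046 m; N'_4 = 259·cos17.8° = 246.6; c'Δl = 40.20; W sinα = 79.2
Slice 5: Δl = 1.4/cos26.6° = 1.566 m; N'_5 = 100·cos26.6° = 89.4; c'Δl = 20.67; W sinα = 44.8
Slice 6: Δl = 1.5/cos33.0° = 1.789 m; N'_6 = 81·cos33.0° = 67.9; c'Δl = 23.61; W sinα = 44.1
Slice 7: Δl = 2.3/cos42.1° = 3.100 m; N'_7 = 55·cos42.1° = 40.8; c'Δl = 40.92; W sinα = 36.9
Σc'Δl = 221.3 kN/m; ΣN' = 951.5 kN/m; ΣW sinα = 216.5 kN/m
Resisting = 221.3 + 951.5·tan21.4° = 221.3 + 372.9 = 594.2 kN/m
FS = 594.2 / 216.5 = 2.744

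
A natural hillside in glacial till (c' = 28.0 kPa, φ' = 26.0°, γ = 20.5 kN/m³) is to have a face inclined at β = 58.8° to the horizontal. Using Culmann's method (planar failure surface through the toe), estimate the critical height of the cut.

Culmann's analysis gives the critical failure plane at α_cr = (β + φ')/2 = (58.8 + 26.0)/2 = 42.4°, and the critical height
H_c = (4c'/γ) · sinβ cosφ' / [1 − cos(β − φ')]
    = (4·28.0/20.5) · sin58.8°·cos26.0° / [1 − cos(32.8°)]
    = 5.463 · 0.8554·0.8988 / [1 − 0.8406]
    = 5.463 · 0.7688 / 0.1594
    = 26.34 m

H_c = 26.34 m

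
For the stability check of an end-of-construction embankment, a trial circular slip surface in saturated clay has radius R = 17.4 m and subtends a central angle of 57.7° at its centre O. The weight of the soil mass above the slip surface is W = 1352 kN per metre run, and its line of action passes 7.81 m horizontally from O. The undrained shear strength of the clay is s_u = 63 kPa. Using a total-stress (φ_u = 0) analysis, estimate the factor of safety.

Taking moments about the centre O, the resisting moment is provided by the undrained shear strength acting along the arc:
Arc length L_a = R·θ = 17.4·(57.7°·π/180) = 17.4·1.0071 = 17.52 m
M_R = s_u·L_a·R = 63·17.52·17.4 = 19208.4 kN·m/m
M_D = W·d = 1352·7.81 = 10559.1 kN·m/m
FS = M_R / M_D = 19208.4 / 10559.1 = 1.819

FS = 1.82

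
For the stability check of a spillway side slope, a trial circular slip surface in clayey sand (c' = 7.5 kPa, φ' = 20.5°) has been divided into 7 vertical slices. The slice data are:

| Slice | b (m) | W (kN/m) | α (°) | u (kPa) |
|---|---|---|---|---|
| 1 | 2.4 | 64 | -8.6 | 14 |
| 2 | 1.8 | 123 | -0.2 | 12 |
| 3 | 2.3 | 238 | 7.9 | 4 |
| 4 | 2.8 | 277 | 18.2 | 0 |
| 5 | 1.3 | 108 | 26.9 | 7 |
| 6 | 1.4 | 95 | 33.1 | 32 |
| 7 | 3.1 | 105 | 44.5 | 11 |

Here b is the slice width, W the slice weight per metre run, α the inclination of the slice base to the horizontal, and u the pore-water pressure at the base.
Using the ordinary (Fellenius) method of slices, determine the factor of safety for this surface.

FS = 1.45

Ordinary method of slices: FS = Σ[c'·Δl_i + (W_i cosα_i − u_i·Δl_i)·tanφ'] / Σ W_i sinα_i, with Δl_i = b_i / cosα_i.
Slice 1: Δl = 2.4/cos(-8.6°) = 2.427 m; N'_1 = 64·cos(-8.6°) − 14·2.427 = 29.3; c'Δl = 18.20; W sinα = -9.6
Slice 2: Δl = 1.8/cos(-0.2°) = 1.800 m; N'_2 = 123·cos(-0.2°) − 12·1.800 = 101.4; c'Δl = 13.50; W sinα = -0.4
Slice 3: Δl = 2.3/cos7.9° = 2.322 m; N'_3 = 238·cos7.9° − 4·2.322 = 226.5; c'Δl = 17.42; W sinα = 32.7
Slice 4: Δl = 2.8/cos18.2° = 2.947 m; N'_4 = 277·cos18.2° − 0·2.947 = 263.1; c'Δl = 22.11; W sinα = 86.5
Slice 5: Δl = 1.3/cos26.9° = 1.458 m; N'_5 = 108·cos26.9° − 7·1.458 = 86.1; c'Δl = 10.93; W sinα = 48.9
Slice 6: Δl = 1.4/cos33.1° = 1.671 m; N'_6 = 95·cos33.1° − 32·1.671 = 26.1; c'Δl = 12.53; W sinα = 51.9
Slice 7: Δl = 3.1/cos44.5° = 4.346 m; N'_7 = 105·cos44.5° − 11·4.346 = 27.1; c'Δl = 32.60; W sinα = 73.6
Σc'Δl = 127.3 kN/m; ΣN' = 759.6 kN/m; ΣW sinα = 283.6 kN/m
Resisting = 127.3 + 759.6·tan20.5° = 127.3 + 284.0 = 411.3 kN/m
FS = 411.3 / 283.6 = 1.450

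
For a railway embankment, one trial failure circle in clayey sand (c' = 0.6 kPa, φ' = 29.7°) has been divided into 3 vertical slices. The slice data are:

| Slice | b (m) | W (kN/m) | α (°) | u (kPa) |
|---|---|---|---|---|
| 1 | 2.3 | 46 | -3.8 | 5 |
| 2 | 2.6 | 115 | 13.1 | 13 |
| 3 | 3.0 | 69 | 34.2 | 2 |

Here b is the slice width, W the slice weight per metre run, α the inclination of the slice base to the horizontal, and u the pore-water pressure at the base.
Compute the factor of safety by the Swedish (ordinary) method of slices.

Ordinary method of slices: FS = Σ[c'·Δl_i + (W_i cosα_i − u_i·Δl_i)·tanφ'] / Σ W_i sinα_i, with Δl_i = b_i / cosα_i.
Slice 1: Δl = 2.3/cos(-3.8°) = 2.305 m; N'_1 = 46·cos(-3.8°) − 5·2.305 = 34.4; c'Δl = 1.38; W sinα = -3.0
Slice 2: Δl = 2.6/cos13.1° = 2.669 m; N'_2 = 115·cos13.1° − 13·2.669 = 77.3; c'Δl = 1.60; W sinα = 26.1
Slice 3: Δl = 3.0/cos34.2° = 3.627 m; N'_3 = 69·cos34.2° − 2·3.627 = 49.8; c'Δl = 2.18; W sinα = 38.8
Σc'Δl = 5.2 kN/m; ΣN' = 161.5 kN/m; ΣW sinα = 61.8 kN/m
Resisting = 5.2 + 161.5·tan29.7° = 5.2 + 92.1 = 97.3 kN/m
FS = 97.3 / 61.8 = 1.574

FS = 1.57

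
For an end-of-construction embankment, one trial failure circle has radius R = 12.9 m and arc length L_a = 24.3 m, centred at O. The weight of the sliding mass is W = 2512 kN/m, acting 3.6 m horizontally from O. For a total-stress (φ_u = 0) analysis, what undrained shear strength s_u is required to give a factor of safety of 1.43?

s_u = 41.3 kPa

FS = s_u·L_a·R / (W·d), so s_u = FS·W·d / (L_a·R).
s_u = 1.43·2512·3.6 / (24.30·12.9) = 12931.8 / 313.47 = 41.25 kPa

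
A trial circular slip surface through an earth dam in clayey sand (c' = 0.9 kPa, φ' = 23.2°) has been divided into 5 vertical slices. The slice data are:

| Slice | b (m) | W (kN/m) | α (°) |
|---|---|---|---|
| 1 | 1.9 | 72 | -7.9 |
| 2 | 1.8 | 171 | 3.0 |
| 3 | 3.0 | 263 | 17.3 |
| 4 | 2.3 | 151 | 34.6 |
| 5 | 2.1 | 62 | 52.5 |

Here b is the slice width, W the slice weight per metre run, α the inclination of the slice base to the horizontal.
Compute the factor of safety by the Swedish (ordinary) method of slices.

Ordinary method of slices: FS = Σ[c'·Δl_i + (W_i cosα_i)·tanφ'] / Σ W_i sinα_i, with Δl_i = b_i / cosα_i.
Slice 1: Δl = 1.9/cos(-7.9°) = 1.918 m; N'_1 = 72·cos(-7.9°) = 71.3; c'Δl = 1.73; W sinα = -9.9
Slice 2: Δl = 1.8/cos3.0° = 1.802 m; N'_2 = 171·cos3.0° = 170.8; c'Δl = 1.62; W sinα = 8.9
Slice 3: Δl = 3.0/cos17.3° = 3.142 m; N'_3 = 263·cos17.3° = 251.1; c'Δl = 2.83; W sinα = 78.2
Slice 4: Δl = 2.3/cos34.6° = 2.794 m; N'_4 = 151·cos34.6° = 124.3; c'Δl = 2.51; W sinα = 85.7
Slice 5: Δl = 2.1/cos52.5° = 3.450 m; N'_5 = 62·cos52.5° = 37.7; c'Δl = 3.10; W sinα = 49.2
Σc'Δl = 11.8 kN/m; ΣN' = 655.2 kN/m; ΣW sinα = 212.2 kN/m
Resisting = 11.8 + 655.2·tan23.2° = 11.8 + 280.8 = 292.6 kN/m
FS = 292.6 / 212.2 = 1.379

FS = 1.38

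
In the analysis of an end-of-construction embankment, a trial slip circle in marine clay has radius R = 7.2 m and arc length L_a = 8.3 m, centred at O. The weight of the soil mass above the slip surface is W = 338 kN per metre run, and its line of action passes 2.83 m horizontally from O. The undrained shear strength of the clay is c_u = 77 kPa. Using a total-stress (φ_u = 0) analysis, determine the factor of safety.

Taking moments about the centre O, the resisting moment is provided by the undrained shear strength acting along the arc:
M_R = c_u·L_a·R = 77·8.30·7.2 = 4601.5 kN·m/m
M_D = W·d = 338·2.83 = 956.5 kN·m/m
FS = M_R / M_D = 4601.5 / 956.5 = 4.811

FS = 4.81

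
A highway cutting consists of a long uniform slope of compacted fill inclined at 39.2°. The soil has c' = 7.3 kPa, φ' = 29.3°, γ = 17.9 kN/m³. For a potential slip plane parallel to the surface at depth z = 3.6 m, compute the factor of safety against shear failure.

For an infinite slope with a slip plane parallel to the surface (no pore pressure): FS = [c' + γz cos²β tanφ'] / [γz sinβ cosβ].
γz = 17.9·3.6 = 64.44 kN/m²
Numerator = 7.3 + 64.44·cos²39.2°·tan29.3° = 7.3 + 64.44·0.6005·0.5612 = 29.017 kPa
Denominator = 64.44·sin39.2°·cos39.2° = 64.44·0.6320·0.7749 = 31.562 kPa
FS = 29.017 / 31.562 = 0.919

FS = 0.92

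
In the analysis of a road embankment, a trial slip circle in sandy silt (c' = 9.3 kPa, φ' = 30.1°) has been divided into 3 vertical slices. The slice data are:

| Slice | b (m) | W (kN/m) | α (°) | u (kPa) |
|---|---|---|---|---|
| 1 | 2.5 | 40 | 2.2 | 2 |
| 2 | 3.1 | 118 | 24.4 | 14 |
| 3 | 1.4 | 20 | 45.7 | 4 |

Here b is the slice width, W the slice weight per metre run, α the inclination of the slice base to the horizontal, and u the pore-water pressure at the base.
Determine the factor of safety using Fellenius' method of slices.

Ordinary method of slices: FS = Σ[c'·Δl_i + (W_i cosα_i − u_i·Δl_i)·tanφ'] / Σ W_i sinα_i, with Δl_i = b_i / cosα_i.
Slice 1: Δl = 2.5/cos2.2° = 2.502 m; N'_1 = 40·cos2.2° − 2·2.502 = 35.0; c'Δl = 23.27; W sinα = 1.5
Slice 2: Δl = 3.1/cos24.4° = 3.404 m; N'_2 = 118·cos24.4° − 14·3.404 = 59.8; c'Δl = 31.66; W sinα = 48.7
Slice 3: Δl = 1.4/cos45.7° = 2.005 m; N'_3 = 20·cos45.7° − 4·2.005 = 6.0; c'Δl = 18.64; W sinα = 14.3
Σc'Δl = 73.6 kN/m; ΣN' = 100.7 kN/m; ΣW sinα = 64.6 kN/m
Resisting = 73.6 + 100.7·tan30.1° = 73.6 + 58.4 = 132.0 kN/m
FS = 132.0 / 64.6 = 2.043

FS = 2.04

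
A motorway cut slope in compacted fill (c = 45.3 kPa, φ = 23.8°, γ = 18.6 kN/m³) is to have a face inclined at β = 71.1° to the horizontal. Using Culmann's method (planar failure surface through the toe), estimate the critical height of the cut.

Culmann's analysis gives the critical failure plane at α_cr = (β + φ)/2 = (71.1 + 23.8)/2 = 47.4°, and the critical height
H_c = (4c/γ) · sinβ cosφ / [1 − cos(β − φ)]
    = (4·45.3/18.6) · sin71.1°·cos23.8° / [1 − cos(47.3°)]
    = 9.742 · 0.9461·0.9150 / [1 − 0.6782]
    = 9.742 · 0.8656 / 0.3218
    = 26.20 m

H_c = 26.20 m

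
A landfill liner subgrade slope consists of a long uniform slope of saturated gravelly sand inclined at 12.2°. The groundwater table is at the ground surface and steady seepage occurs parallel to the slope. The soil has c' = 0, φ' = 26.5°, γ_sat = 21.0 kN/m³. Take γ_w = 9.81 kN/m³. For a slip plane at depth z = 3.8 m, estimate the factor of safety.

With seepage parallel to the slope and the water table at the surface, the effective normal stress on the slip plane uses the buoyant unit weight γ' = γ_sat − γ_w while the driving shear stress uses γ_sat:
FS = [c' + γ' z cos²β tanφ'] / [γ_sat z sinβ cosβ]
(For c' = 0 this reduces to FS = (γ'/γ_sat)·tanφ'/tanβ.)
γ' = 21.0 − 9.81 = 11.19 kN/m³
Numerator = 0.0 + 11.19·3.8·cos²12.2°·tan26.5° = 0.0 + 11.19·3.8·0.9553·0.4986 = 20.254 kPa
Denominator = 21.0·3.8·sin12.2°·cos12.2° = 21.0·3.8·0.2113·0.9774 = 16.483 kPa
FS = 20.254 / 16.483 = 1.229

FS = 1.23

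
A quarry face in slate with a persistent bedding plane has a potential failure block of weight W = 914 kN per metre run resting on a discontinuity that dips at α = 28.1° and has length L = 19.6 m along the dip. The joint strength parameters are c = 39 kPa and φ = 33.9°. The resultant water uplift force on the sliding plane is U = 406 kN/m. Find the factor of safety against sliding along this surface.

FS = 2.40

Resolving the block weight along and normal to the plane and applying the Mohr–Coulomb strength on the joint:
N' = W cosα − U = 914·cos28.1° − 406 = 400.3 kN/m
Driving force T = W sinα = 914·sin28.1° = 430.5 kN/m
Resisting force R = c·L + N'·tanφ = 39·19.6 + 400.3·tan33.9° = 764.4 + 269.0 = 1033.4 kN/m
FS = R / T = 1033.4 / 430.5 = 2.400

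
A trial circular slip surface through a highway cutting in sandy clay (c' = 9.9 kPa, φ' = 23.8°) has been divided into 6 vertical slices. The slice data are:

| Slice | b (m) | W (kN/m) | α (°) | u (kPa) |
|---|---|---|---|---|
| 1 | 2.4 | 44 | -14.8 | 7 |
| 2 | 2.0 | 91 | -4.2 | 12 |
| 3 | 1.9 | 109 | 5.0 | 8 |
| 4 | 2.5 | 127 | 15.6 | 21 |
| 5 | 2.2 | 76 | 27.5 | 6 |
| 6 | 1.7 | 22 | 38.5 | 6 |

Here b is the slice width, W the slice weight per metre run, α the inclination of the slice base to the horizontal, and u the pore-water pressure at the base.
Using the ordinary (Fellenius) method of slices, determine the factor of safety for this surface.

Ordinary method of slices: FS = Σ[c'·Δl_i + (W_i cosα_i − u_i·Δl_i)·tanφ'] / Σ W_i sinα_i, with Δl_i = b_i / cosα_i.
Slice 1: Δl = 2.4/cos(-14.8°) = 2.482 m; N'_1 = 44·cos(-14.8°) − 7·2.482 = 25.2; c'Δl = 24.58; W sinα = -11.2
Slice 2: Δl = 2.0/cos(-4.2°) = 2.005 m; N'_2 = 91·cos(-4.2°) − 12·2.005 = 66.7; c'Δl = 19.85; W sinα = -6.7
Slice 3: Δl = 1.9/cos5.0° = 1.907 m; N'_3 = 109·cos5.0° − 8·1.907 = 93.3; c'Δl = 18.88; W sinα = 9.5
Slice 4: Δl = 2.5/cos15.6° = 2.596 m; N'_4 = 127·cos15.6° − 21·2.596 = 67.8; c'Δl = 25.70; W sinα = 34.2
Slice 5: Δl = 2.2/cos27.5° = 2.480 m; N'_5 = 76·cos27.5° − 6·2.480 = 52.5; c'Δl = 24.55; W sinα = 35.1
Slice 6: Δl = 1.7/cos38.5° = 2.172 m; N'_6 = 22·cos38.5° − 6·2.172 = 4.2; c'Δl = 21.51; W sinα = 13.7
Σc'Δl = 135.1 kN/m; ΣN' = 309.7 kN/m; ΣW sinα = 74.5 kN/m
Resisting = 135.1 + 309.7·tan23.8° = 135.1 + 136.6 = 271.7 kN/m
FS = 271.7 / 74.5 = 3.645

FS = 3.64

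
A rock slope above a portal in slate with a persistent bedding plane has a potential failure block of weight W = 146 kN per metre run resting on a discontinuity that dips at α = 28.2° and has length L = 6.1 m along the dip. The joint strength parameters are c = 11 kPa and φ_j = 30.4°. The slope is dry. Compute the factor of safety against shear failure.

Resolving the block weight along and normal to the plane and applying the Mohr–Coulomb strength on the joint:
N' = W cosα = 146·cos28.2° = 128.7 kN/m
Driving force T = W sinα = 146·sin28.2° = 69.0 kN/m
Resisting force R = c·L + N'·tanφ_j = 11·6.1 + 128.7·tan30.4° = 67.1 + 75.5 = 142.6 kN/m
FS = R / T = 142.6 / 69.0 = 2.067

FS = 2.07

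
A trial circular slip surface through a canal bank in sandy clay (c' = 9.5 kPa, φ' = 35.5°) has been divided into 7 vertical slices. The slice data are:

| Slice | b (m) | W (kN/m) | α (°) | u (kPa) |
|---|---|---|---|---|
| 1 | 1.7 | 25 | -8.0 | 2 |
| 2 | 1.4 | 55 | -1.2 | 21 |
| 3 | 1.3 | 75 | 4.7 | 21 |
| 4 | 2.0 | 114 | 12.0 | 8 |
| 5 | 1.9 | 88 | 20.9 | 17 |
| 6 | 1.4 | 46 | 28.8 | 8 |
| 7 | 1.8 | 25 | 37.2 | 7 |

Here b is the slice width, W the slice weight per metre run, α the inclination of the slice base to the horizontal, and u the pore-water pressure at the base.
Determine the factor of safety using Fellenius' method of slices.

Ordinary method of slices: FS = Σ[c'·Δl_i + (W_i cosα_i − u_i·Δl_i)·tanφ'] / Σ W_i sinα_i, with Δl_i = b_i / cosα_i.
Slice 1: Δl = 1.7/cos(-8.0°) = 1.717 m; N'_1 = 25·cos(-8.0°) − 2·1.717 = 21.3; c'Δl = 16.31; W sinα = -3.5
Slice 2: Δl = 1.4/cos(-1.2°) = 1.400 m; N'_2 = 55·cos(-1.2°) − 21·1.400 = 25.6; c'Δl = 13.30; W sinα = -1.2
Slice 3: Δl = 1.3/cos4.7° = 1.304 m; N'_3 = 75·cos4.7° − 21·1.304 = 47.4; c'Δl = 12.39; W sinα = 6.1
Slice 4: Δl = 2.0/cos12.0° = 2.045 m; N'_4 = 114·cos12.0° − 8·2.045 = 95.2; c'Δl = 19.42; W sinα = 23.7
Slice 5: Δl = 1.9/cos20.9° = 2.034 m; N'_5 = 88·cos20.9° − 17·2.034 = 47.6; c'Δl = 19.32; W sinα = 31.4
Slice 6: Δl = 1.4/cos28.8° = 1.598 m; N'_6 = 46·cos28.8° − 8·1.598 = 27.5; c'Δl = 15.18; W sinα = 22.2
Slice 7: Δl = 1.8/cos37.2° = 2.260 m; N'_7 = 25·cos37.2° − 7·2.260 = 4.1; c'Δl = 21.47; W sinα = 15.1
Σc'Δl = 117.4 kN/m; ΣN' = 268.7 kN/m; ΣW sinα = 93.9 kN/m
Resisting = 117.4 + 268.7·tan35.5° = 117.4 + 191.6 = 309.0 kN/m
FS = 309.0 / 93.9 = 3.292

FS = 3.29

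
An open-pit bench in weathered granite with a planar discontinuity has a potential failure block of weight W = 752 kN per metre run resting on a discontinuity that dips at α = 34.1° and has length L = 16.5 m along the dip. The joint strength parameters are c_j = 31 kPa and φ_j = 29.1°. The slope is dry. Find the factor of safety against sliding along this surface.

Resolving the block weight along and normal to the plane and applying the Mohr–Coulomb strength on the joint:
N' = W cosα = 752·cos34.1° = 622.7 kN/m
Driving force T = W sinα = 752·sin34.1° = 421.6 kN/m
Resisting force R = c_j·L + N'·tanφ_j = 31·16.5 + 622.7·tan29.1° = 511.5 + 346.6 = 858.1 kN/m
FS = R / T = 858.1 / 421.6 = 2.035

FS = 2.04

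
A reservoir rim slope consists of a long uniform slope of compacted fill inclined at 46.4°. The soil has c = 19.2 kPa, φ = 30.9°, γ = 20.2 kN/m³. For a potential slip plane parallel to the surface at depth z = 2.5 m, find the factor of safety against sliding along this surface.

For an infinite slope with a slip plane parallel to the surface (no pore pressure): FS = [c + γz cos²β tanφ] / [γz sinβ cosβ].
γz = 20.2·2.5 = 50.50 kN/m²
Numerator = 19.2 + 50.50·cos²46.4°·tan30.9° = 19.2 + 50.50·0.4756·0.5985 = 33.574 kPa
Denominator = 50.50·sin46.4°·cos46.4° = 50.50·0.7242·0.6896 = 25.220 kPa
FS = 33.574 / 25.220 = 1.331

FS = 1.33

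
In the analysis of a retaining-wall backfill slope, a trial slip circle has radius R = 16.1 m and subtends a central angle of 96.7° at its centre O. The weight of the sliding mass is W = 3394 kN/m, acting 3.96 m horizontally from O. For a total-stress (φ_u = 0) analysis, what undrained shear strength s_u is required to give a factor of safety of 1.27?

s_u = 39.0 kPa

FS = s_u·L_a·R / (W·d), so s_u = FS·W·d / (L_a·R).
Arc length L_a = R·θ = 16.1·(96.7°·π/180) = 16.1·1.6877 = 27.17 m
s_u = 1.27·3394·3.96 / (27.17·16.1) = 17069.1 / 437.48 = 39.02 kPa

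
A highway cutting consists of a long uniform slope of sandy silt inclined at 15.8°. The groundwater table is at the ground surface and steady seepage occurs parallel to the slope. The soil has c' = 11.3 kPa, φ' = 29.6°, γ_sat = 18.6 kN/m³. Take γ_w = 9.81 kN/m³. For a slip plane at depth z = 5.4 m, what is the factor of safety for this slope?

FS = 1.38

With seepage parallel to the slope and the water table at the surface, the effective normal stress on the slip plane uses the buoyant unit weight γ' = γ_sat − γ_w while the driving shear stress uses γ_sat:
FS = [c' + γ' z cos²β tanφ'] / [γ_sat z sinβ cosβ]
γ' = 18.6 − 9.81 = 8.79 kN/m³
Numerator = 11.3 + 8.79·5.4·cos²15.8°·tan29.6° = 11.3 + 8.79·5.4·0.9259·0.5681 = 36.265 kPa
Denominator = 18.6·5.4·sin15.8°·cos15.8° = 18.6·5.4·0.2723·0.9622 = 26.315 kPa
FS = 36.265 / 26.315 = 1.378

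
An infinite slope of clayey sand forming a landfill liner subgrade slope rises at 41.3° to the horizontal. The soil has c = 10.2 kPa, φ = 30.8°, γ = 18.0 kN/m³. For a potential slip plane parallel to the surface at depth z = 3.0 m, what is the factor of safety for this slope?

FS = 1.06

For an infinite slope with a slip plane parallel to the surface (no pore pressure): FS = [c + γz cos²β tanφ] / [γz sinβ cosβ].
γz = 18.0·3.0 = 54.00 kN/m²
Numerator = 10.2 + 54.00·cos²41.3°·tan30.8° = 10.2 + 54.00·0.5644·0.5961 = 28.368 kPa
Denominator = 54.00·sin41.3°·cos41.3° = 54.00·0.6600·0.7513 = 26.775 kPa
FS = 28.368 / 26.775 = 1.059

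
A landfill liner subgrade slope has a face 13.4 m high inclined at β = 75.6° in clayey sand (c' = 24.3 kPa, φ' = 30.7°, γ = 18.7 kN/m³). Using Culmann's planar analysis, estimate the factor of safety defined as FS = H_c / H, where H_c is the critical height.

H_c = (4c'/γ) · sinβ cosφ' / [1 − cos(β − φ')]
    = (4·24.3/18.7) · sin75.6°·cos30.7° / [1 − cos44.9°]
    = 5.198 · 0.8328 / 0.2917 = 14.84 m
FS = H_c / H = 14.84 / 13.4 = 1.108

FS = 1.11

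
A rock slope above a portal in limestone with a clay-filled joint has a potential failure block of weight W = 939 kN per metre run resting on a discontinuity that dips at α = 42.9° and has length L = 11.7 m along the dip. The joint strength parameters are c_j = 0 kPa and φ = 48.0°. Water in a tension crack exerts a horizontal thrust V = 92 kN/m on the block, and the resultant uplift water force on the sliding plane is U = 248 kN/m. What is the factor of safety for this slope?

FS = 0.59

Resolving the block weight along and normal to the plane and applying the Mohr–Coulomb strength on the joint:
N' = W cosα − U − V sinα = 939·cos42.9° − 248 − 92·sin42.9° = 377.2 kN/m
Driving force T = W sinα + V cosα = 939·sin42.9° + 92·cos42.9° = 706.6 kN/m
Resisting force R = c_j·L + N'·tanφ = 0·11.7 + 377.2·tan48.0° = 0.0 + 419.0 = 419.0 kN/m
FS = R / T = 419.0 / 706.6 = 0.593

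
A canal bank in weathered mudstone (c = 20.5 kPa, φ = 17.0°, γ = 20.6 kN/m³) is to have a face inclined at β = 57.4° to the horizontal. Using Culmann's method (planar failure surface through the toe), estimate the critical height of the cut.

H_c = 13.45 m

Culmann's analysis gives the critical failure plane at α_cr = (β + φ)/2 = (57.4 + 17.0)/2 = 37.2°, and the critical height
H_c = (4c/γ) · sinβ cosφ / [1 − cos(β − φ)]
    = (4·20.5/20.6) · sin57.4°·cos17.0° / [1 − cos(40.4°)]
    = 3.981 · 0.8425·0.9563 / [1 − 0.7615]
    = 3.981 · 0.8056 / 0.2385
    = 13.45 m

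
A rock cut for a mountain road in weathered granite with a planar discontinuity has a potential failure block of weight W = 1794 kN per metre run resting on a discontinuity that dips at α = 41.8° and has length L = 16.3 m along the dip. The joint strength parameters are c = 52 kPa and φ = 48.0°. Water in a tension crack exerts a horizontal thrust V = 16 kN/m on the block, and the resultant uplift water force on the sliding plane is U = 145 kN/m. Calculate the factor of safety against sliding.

FS = 1.79

Resolving the block weight along and normal to the plane and applying the Mohr–Coulomb strength on the joint:
N' = W cosα − U − V sinα = 1794·cos41.8° − 145 − 16·sin41.8° = 1181.7 kN/m
Driving force T = W sinα + V cosα = 1794·sin41.8° + 16·cos41.8° = 1207.7 kN/m
Resisting force R = c·L + N'·tanφ = 52·16.3 + 1181.7·tan48.0° = 847.6 + 1312.4 = 2160.0 kN/m
FS = R / T = 2160.0 / 1207.7 = 1.789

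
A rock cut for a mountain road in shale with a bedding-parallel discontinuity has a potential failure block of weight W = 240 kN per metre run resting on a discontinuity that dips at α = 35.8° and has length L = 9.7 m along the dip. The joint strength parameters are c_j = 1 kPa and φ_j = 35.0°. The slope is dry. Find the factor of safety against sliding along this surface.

FS = 1.04

Resolving the block weight along and normal to the plane and applying the Mohr–Coulomb strength on the joint:
N' = W cosα = 240·cos35.8° = 194.7 kN/m
Driving force T = W sinα = 240·sin35.8° = 140.4 kN/m
Resisting force R = c_j·L + N'·tanφ_j = 1·9.7 + 194.7·tan35.0° = 9.7 + 136.3 = 146.0 kN/m
FS = R / T = 146.0 / 140.4 = 1.040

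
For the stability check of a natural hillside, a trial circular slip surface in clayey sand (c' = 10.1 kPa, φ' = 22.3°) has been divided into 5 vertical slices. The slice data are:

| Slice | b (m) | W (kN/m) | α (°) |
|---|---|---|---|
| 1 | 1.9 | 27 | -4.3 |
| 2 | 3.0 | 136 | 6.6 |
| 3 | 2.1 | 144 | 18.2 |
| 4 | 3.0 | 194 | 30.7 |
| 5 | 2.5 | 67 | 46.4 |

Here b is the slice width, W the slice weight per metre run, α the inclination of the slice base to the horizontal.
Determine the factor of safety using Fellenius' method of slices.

Ordinary method of slices: FS = Σ[c'·Δl_i + (W_i cosα_i)·tanφ'] / Σ W_i sinα_i, with Δl_i = b_i / cosα_i.
Slice 1: Δl = 1.9/cos(-4.3°) = 1.905 m; N'_1 = 27·cos(-4.3°) = 26.9; c'Δl = 19.24; W sinα = -2.0
Slice 2: Δl = 3.0/cos6.6° = 3.020 m; N'_2 = 136·cos6.6° = 135.1; c'Δl = 30.50; W sinα = 15.6
Slice 3: Δl = 2.1/cos18.2° = 2.211 m; N'_3 = 144·cos18.2° = 136.8; c'Δl = 22.33; W sinα = 45.0
Slice 4: Δl = 3.0/cos30.7° = 3.489 m; N'_4 = 194·cos30.7° = 166.8; c'Δl = 35.24; W sinα = 99.0
Slice 5: Δl = 2.5/cos46.4° = 3.625 m; N'_5 = 67·cos46.4° = 46.2; c'Δl = 36.61; W sinα = 48.5
Σc'Δl = 143.9 kN/m; ΣN' = 511.8 kN/m; ΣW sinα = 206.1 kN/m
Resisting = 143.9 + 511.8·tan22.3° = 143.9 + 209.9 = 353.8 kN/m
FS = 353.8 / 206.1 = 1.716

FS = 1.72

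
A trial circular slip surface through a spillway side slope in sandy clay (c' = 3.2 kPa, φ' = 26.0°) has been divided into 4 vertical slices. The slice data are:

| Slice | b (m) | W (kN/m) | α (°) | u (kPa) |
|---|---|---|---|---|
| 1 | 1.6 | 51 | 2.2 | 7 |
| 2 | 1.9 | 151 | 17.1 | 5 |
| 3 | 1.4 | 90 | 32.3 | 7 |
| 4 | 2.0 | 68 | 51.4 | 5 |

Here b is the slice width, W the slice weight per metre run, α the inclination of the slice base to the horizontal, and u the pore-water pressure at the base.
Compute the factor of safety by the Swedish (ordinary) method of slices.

Ordinary method of slices: FS = Σ[c'·Δl_i + (W_i cosα_i − u_i·Δl_i)·tanφ'] / Σ W_i sinα_i, with Δl_i = b_i / cosα_i.
Slice 1: Δl = 1.6/cos2.2° = 1.601 m; N'_1 = 51·cos2.2° − 7·1.601 = 39.8; c'Δl = 5.12; W sinα = 2.0
Slice 2: Δl = 1.9/cos17.1° = 1.988 m; N'_2 = 151·cos17.1° − 5·1.988 = 134.4; c'Δl = 6.36; W sinα = 44.4
Slice 3: Δl = 1.4/cos32.3° = 1.656 m; N'_3 = 90·cos32.3° − 7·1.656 = 64.5; c'Δl = 5.30; W sinα = 48.1
Slice 4: Δl = 2.0/cos51.4° = 3.206 m; N'_4 = 68·cos51.4° − 5·3.206 = 26.4; c'Δl = 10.26; W sinα = 53.1
Σc'Δl = 27.0 kN/m; ΣN' = 265.0 kN/m; ΣW sinα = 147.6 kN/m
Resisting = 27.0 + 265.0·tan26.0° = 27.0 + 129.3 = 156.3 kN/m
FS = 156.3 / 147.6 = 1.059

FS = 1.06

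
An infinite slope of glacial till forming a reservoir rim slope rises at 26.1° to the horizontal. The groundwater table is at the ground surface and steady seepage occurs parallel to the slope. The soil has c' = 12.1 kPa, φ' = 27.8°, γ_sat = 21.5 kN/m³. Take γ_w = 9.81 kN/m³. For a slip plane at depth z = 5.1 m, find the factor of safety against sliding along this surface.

FS = 0.86

With seepage parallel to the slope and the water table at the surface, the effective normal stress on the slip plane uses the buoyant unit weight γ' = γ_sat − γ_w while the driving shear stress uses γ_sat:
FS = [c' + γ' z cos²β tanφ'] / [γ_sat z sinβ cosβ]
γ' = 21.5 − 9.81 = 11.69 kN/m³
Numerator = 12.1 + 11.69·5.1·cos²26.1°·tan27.8° = 12.1 + 11.69·5.1·0.8065·0.5272 = 37.450 kPa
Denominator = 21.5·5.1·sin26.1°·cos26.1° = 21.5·5.1·0.4399·0.8980 = 43.320 kPa
FS = 37.450 / 43.320 = 0.864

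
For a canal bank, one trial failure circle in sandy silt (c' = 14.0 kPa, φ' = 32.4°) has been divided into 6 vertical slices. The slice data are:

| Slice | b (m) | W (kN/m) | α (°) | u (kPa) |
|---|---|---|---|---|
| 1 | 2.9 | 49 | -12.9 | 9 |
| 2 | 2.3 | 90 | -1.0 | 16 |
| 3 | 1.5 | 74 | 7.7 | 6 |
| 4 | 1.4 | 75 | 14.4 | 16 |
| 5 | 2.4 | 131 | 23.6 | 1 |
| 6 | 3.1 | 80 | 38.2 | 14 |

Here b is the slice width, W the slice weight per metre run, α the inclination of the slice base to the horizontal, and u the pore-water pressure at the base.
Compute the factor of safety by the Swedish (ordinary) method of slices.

FS = 3.44

Ordinary method of slices: FS = Σ[c'·Δl_i + (W_i cosα_i − u_i·Δl_i)·tanφ'] / Σ W_i sinα_i, with Δl_i = b_i / cosα_i.
Slice 1: Δl = 2.9/cos(-12.9°) = 2.975 m; N'_1 = 49·cos(-12.9°) − 9·2.975 = 21.0; c'Δl = 41.65; W sinα = -10.9
Slice 2: Δl = 2.3/cos(-1.0°) = 2.300 m; N'_2 = 90·cos(-1.0°) − 16·2.300 = 53.2; c'Δl = 32.20; W sinα = -1.6
Slice 3: Δl = 1.5/cos7.7° = 1.514 m; N'_3 = 74·cos7.7° − 6·1.514 = 64.3; c'Δl = 21.19; W sinα = 9.9
Slice 4: Δl = 1.4/cos14.4° = 1.445 m; N'_4 = 75·cos14.4° − 16·1.445 = 49.5; c'Δl = 20.24; W sinα = 18.7
Slice 5: Δl = 2.4/cos23.6° = 2.619 m; N'_5 = 131·cos23.6° − 1·2.619 = 117.4; c'Δl = 36.67; W sinα = 52.4
Slice 6: Δl = 3.1/cos38.2° = 3.945 m; N'_6 = 80·cos38.2° − 14·3.945 = 7.6; c'Δl = 55.23; W sinα = 49.5
Σc'Δl = 207.2 kN/m; ΣN' = 313.0 kN/m; ΣW sinα = 118.0 kN/m
Resisting = 207.2 + 313.0·tan32.4° = 207.2 + 198.6 = 405.8 kN/m
FS = 405.8 / 118.0 = 3.440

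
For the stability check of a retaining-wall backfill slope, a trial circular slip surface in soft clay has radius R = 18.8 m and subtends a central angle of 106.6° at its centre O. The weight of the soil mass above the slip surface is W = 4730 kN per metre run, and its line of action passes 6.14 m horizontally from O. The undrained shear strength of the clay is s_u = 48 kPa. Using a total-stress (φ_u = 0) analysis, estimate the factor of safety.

Taking moments about the centre O, the resisting moment is provided by the undrained shear strength acting along the arc:
Arc length L_a = R·θ = 18.8·(106.6°·π/180) = 18.8·1.8605 = 34.98 m
M_R = s_u·L_a·R = 48·34.98·18.8 = 31564.0 kN·m/m
M_D = W·d = 4730·6.14 = 29042.2 kN·m/m
FS = M_R / M_D = 31564.0 / 29042.2 = 1.087

FS = 1.09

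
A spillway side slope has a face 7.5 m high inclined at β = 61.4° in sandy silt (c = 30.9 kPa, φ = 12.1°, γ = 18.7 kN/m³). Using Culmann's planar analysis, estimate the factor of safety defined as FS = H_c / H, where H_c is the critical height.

FS = 2.17

H_c = (4c/γ) · sinβ cosφ / [1 − cos(β − φ)]
    = (4·30.9/18.7) · sin61.4°·cos12.1° / [1 − cos49.3°]
    = 6.610 · 0.8585 / 0.3479 = 16.31 m
FS = H_c / H = 16.31 / 7.5 = 2.175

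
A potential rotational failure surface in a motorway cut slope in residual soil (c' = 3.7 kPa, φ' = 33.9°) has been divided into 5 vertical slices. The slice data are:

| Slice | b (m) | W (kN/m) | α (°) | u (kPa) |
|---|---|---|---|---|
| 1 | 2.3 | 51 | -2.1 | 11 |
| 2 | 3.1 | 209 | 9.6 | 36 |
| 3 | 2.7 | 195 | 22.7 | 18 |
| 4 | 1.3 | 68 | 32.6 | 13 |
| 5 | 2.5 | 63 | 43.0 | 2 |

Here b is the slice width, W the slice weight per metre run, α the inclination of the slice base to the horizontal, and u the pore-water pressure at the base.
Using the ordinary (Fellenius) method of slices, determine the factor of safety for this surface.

Ordinary method of slices: FS = Σ[c'·Δl_i + (W_i cosα_i − u_i·Δl_i)·tanφ'] / Σ W_i sinα_i, with Δl_i = b_i / cosα_i.
Slice 1: Δl = 2.3/cos(-2.1°) = 2.302 m; N'_1 = 51·cos(-2.1°) − 11·2.302 = 25.6; c'Δl = 8.52; W sinα = -1.9
Slice 2: Δl = 3.1/cos9.6° = 3.144 m; N'_2 = 209·cos9.6° − 36·3.144 = 92.9; c'Δl = 11.63; W sinα = 34.9
Slice 3: Δl = 2.7/cos22.7° = 2.927 m; N'_3 = 195·cos22.7° − 18·2.927 = 127.2; c'Δl = 10.83; W sinα = 75.3
Slice 4: Δl = 1.3/cos32.6° = 1.543 m; N'_4 = 68·cos32.6° − 13·1.543 = 37.2; c'Δl = 5.71; W sinα = 36.6
Slice 5: Δl = 2.5/cos43.0° = 3.418 m; N'_5 = 63·cos43.0° − 2·3.418 = 39.2; c'Δl = 12.65; W sinα = 43.0
Σc'Δl = 49.3 kN/m; ΣN' = 322.2 kN/m; ΣW sinα = 187.8 kN/m
Resisting = 49.3 + 322.2·tan33.9° = 49.3 + 216.5 = 265.9 kN/m
FS = 265.9 / 187.8 = 1.415

FS = 1.42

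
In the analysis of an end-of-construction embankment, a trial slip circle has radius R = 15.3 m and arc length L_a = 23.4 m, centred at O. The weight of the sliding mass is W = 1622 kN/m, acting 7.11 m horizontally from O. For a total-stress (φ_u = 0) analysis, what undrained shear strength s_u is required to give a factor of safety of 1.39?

FS = s_u·L_a·R / (W·d), so s_u = FS·W·d / (L_a·R).
s_u = 1.39·1622·7.11 / (23.40·15.3) = 16030.1 / 358.02 = 44.77 kPa

s_u = 44.8 kPa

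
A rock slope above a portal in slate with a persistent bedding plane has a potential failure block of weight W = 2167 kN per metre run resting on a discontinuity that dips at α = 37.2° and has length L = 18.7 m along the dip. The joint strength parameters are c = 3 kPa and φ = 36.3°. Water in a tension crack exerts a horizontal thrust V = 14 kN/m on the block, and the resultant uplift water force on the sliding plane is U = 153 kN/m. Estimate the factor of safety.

Resolving the block weight along and normal to the plane and applying the Mohr–Coulomb strength on the joint:
N' = W cosα − U − V sinα = 2167·cos37.2° − 153 − 14·sin37.2° = 1564.6 kN/m
Driving force T = W sinα + V cosα = 2167·sin37.2° + 14·cos37.2° = 1321.3 kN/m
Resisting force R = c·L + N'·tanφ = 3·18.7 + 1564.6·tan36.3° = 56.1 + 1149.3 = 1205.4 kN/m
FS = R / T = 1205.4 / 1321.3 = 0.912

FS = 0.91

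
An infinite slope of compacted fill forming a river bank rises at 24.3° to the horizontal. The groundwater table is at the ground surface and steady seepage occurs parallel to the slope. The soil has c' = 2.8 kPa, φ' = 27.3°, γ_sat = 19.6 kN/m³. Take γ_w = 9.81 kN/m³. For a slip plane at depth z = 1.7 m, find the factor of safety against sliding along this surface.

With seepage parallel to the slope and the water table at the surface, the effective normal stress on the slip plane uses the buoyant unit weight γ' = γ_sat − γ_w while the driving shear stress uses γ_sat:
FS = [c' + γ' z cos²β tanφ'] / [γ_sat z sinβ cosβ]
γ' = 19.6 − 9.81 = 9.79 kN/m³
Numerator = 2.8 + 9.79·1.7·cos²24.3°·tan27.3° = 2.8 + 9.79·1.7·0.8307·0.5161 = 9.935 kPa
Denominator = 19.6·1.7·sin24.3°·cos24.3° = 19.6·1.7·0.4115·0.9114 = 12.497 kPa
FS = 9.935 / 12.497 = 0.795

FS = 0.80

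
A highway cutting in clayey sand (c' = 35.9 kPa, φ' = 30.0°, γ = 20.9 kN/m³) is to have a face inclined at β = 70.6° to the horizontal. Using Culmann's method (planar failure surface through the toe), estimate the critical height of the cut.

Culmann's analysis gives the critical failure plane at α_cr = (β + φ')/2 = (70.6 + 30.0)/2 = 50.3°, and the critical height
H_c = (4c'/γ) · sinβ cosφ' / [1 − cos(β − φ')]
    = (4·35.9/20.9) · sin70.6°·cos30.0° / [1 − cos(40.6°)]
    = 6.871 · 0.9432·0.8660 / [1 − 0.7593]
    = 6.871 · 0.8169 / 0.2407
    = 23.31 m

H_c = 23.31 m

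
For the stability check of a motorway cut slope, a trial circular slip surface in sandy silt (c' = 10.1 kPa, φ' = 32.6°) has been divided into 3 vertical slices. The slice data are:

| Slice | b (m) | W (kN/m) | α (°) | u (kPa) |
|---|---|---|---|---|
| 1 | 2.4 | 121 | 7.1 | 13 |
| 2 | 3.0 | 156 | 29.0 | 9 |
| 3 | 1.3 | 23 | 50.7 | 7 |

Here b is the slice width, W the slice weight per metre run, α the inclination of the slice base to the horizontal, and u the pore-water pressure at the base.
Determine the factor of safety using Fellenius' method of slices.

Ordinary method of slices: FS = Σ[c'·Δl_i + (W_i cosα_i − u_i·Δl_i)·tanφ'] / Σ W_i sinα_i, with Δl_i = b_i / cosα_i.
Slice 1: Δl = 2.4/cos7.1° = 2.419 m; N'_1 = 121·cos7.1° − 13·2.419 = 88.6; c'Δl = 24.43; W sinα = 15.0
Slice 2: Δl = 3.0/cos29.0° = 3.430 m; N'_2 = 156·cos29.0° − 9·3.430 = 105.6; c'Δl = 34.64; W sinα = 75.6
Slice 3: Δl = 1.3/cos50.7° = 2.052 m; N'_3 = 23·cos50.7° − 7·2.052 = 0.2; c'Δl = 20.73; W sinα = 17.8
Σc'Δl = 79.8 kN/m; ΣN' = 194.4 kN/m; ΣW sinα = 108.4 kN/m
Resisting = 79.8 + 194.4·tan32.6° = 79.8 + 124.3 = 204.1 kN/m
FS = 204.1 / 108.4 = 1.883

FS = 1.88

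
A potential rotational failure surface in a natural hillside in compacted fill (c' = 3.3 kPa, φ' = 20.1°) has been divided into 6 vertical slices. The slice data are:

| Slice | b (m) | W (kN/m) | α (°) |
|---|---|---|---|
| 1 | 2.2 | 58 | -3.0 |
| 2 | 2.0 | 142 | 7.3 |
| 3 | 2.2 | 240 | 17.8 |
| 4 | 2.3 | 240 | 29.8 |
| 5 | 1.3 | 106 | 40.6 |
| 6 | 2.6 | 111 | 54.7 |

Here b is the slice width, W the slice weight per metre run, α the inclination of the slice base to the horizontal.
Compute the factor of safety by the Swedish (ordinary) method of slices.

FS = 0.92

Ordinary method of slices: FS = Σ[c'·Δl_i + (W_i cosα_i)·tanφ'] / Σ W_i sinα_i, with Δl_i = b_i / cosα_i.
Slice 1: Δl = 2.2/cos(-3.0°) = 2.203 m; N'_1 = 58·cos(-3.0°) = 57.9; c'Δl = 7.27; W sinα = -3.0
Slice 2: Δl = 2.0/cos7.3° = 2.016 m; N'_2 = 142·cos7.3° = 140.8; c'Δl = 6.65; W sinα = 18.0
Slice 3: Δl = 2.2/cos17.8° = 2.311 m; N'_3 = 240·cos17.8° = 228.5; c'Δl = 7.63; W sinα = 73.4
Slice 4: Δl = 2.3/cos29.8° = 2.650 m; N'_4 = 240·cos29.8° = 208.3; c'Δl = 8.75; W sinα = 119.3
Slice 5: Δl = 1.3/cos40.6° = 1.712 m; N'_5 = 106·cos40.6° = 80.5; c'Δl = 5.65; W sinα = 69.0
Slice 6: Δl = 2.6/cos54.7° = 4.499 m; N'_6 = 111·cos54.7° = 64.1; c'Δl = 14.85; W sinα = 90.6
Σc'Δl = 50.8 kN/m; ΣN' = 780.2 kN/m; ΣW sinα = 367.2 kN/m
Resisting = 50.8 + 780.2·tan20.1° = 50.8 + 285.5 = 336.3 kN/m
FS = 336.3 / 367.2 = 0.916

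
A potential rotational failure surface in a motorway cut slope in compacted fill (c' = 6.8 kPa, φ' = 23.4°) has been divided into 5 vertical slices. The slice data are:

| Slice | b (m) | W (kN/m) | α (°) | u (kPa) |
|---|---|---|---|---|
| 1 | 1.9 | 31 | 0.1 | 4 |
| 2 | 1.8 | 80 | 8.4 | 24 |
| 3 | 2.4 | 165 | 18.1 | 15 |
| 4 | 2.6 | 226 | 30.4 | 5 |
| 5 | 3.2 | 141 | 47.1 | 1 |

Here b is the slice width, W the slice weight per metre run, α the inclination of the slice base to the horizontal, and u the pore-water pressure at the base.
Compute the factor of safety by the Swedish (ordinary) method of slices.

FS = 1.03

Ordinary method of slices: FS = Σ[c'·Δl_i + (W_i cosα_i − u_i·Δl_i)·tanφ'] / Σ W_i sinα_i, with Δl_i = b_i / cosα_i.
Slice 1: Δl = 1.9/cos0.1° = 1.900 m; N'_1 = 31·cos0.1° − 4·1.900 = 23.4; c'Δl = 12.92; W sinα = 0.1
Slice 2: Δl = 1.8/cos8.4° = 1.820 m; N'_2 = 80·cos8.4° − 24·1.820 = 35.5; c'Δl = 12.37; W sinα = 11.7
Slice 3: Δl = 2.4/cos18.1° = 2.525 m; N'_3 = 165·cos18.1° − 15·2.525 = 119.0; c'Δl = 17.17; W sinα = 51.3
Slice 4: Δl = 2.6/cos30.4° = 3.014 m; N'_4 = 226·cos30.4° − 5·3.014 = 179.9; c'Δl = 20.50; W sinα = 114.4
Slice 5: Δl = 3.2/cos47.1° = 4.701 m; N'_5 = 141·cos47.1° − 1·4.701 = 91.3; c'Δl = 31.97; W sinα = 103.3
Σc'Δl = 94.9 kN/m; ΣN' = 449.0 kN/m; ΣW sinα = 280.7 kN/m
Resisting = 94.9 + 449.0·tan23.4° = 94.9 + 194.3 = 289.2 kN/m
FS = 289.2 / 280.7 = 1.030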